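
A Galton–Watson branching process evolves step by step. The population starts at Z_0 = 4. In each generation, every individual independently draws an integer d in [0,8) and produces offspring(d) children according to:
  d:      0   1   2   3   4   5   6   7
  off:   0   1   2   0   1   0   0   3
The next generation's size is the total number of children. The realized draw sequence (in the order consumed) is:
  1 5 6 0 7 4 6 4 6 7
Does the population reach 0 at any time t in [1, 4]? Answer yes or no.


gen 0: Z_0=4, draws=[1, 5, 6, 0], offspring=[1, 0, 0, 0], Z_1=1
gen 1: Z_1=1, draws=[7], offspring=[3], Z_2=3
gen 2: Z_2=3, draws=[4, 6, 4], offspring=[1, 0, 1], Z_3=2
gen 3: Z_3=2, draws=[6, 7], offspring=[0, 3], Z_4=3

no


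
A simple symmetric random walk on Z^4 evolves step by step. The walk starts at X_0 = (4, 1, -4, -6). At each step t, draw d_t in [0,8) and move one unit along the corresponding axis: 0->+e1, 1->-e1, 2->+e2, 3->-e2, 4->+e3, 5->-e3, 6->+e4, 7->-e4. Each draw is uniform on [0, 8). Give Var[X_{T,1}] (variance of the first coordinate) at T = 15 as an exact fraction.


15/4

Outcome values over d=0..7: [1, -1, 0, 0, 0, 0, 0, 0]
Σy = 0, Σy² = 2, M = 8
μ = 0/8 = 0,  σ² = 2/8 − (0)² = 1/4
Independent increments: Var[X_15] = 15·σ² = 15·(1/4) = 15/4


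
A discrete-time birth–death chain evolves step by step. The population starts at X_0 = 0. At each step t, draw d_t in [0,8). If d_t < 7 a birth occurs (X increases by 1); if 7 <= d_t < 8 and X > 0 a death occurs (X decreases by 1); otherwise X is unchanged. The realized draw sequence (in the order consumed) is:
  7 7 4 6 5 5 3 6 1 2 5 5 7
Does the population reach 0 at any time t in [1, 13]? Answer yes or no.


yes

t=0: X=0, d=7 → hold, X_1=0
t=1: X=0, d=7 → hold, X_2=0
t=2: X=0, d=4 → birth, X_3=1
t=3: X=1, d=6 → birth, X_4=2
t=4: X=2, d=5 → birth, X_5=3
t=5: X=3, d=5 → birth, X_6=4
t=6: X=4, d=3 → birth, X_7=5
t=7: X=5, d=6 → birth, X_8=6
t=8: X=6, d=1 → birth, X_9=7
t=9: X=7, d=2 → birth, X_10=8
t=10: X=8, d=5 → birth, X_11=9
t=11: X=9, d=5 → birth, X_12=10
t=12: X=10, d=7 → death, X_13=9


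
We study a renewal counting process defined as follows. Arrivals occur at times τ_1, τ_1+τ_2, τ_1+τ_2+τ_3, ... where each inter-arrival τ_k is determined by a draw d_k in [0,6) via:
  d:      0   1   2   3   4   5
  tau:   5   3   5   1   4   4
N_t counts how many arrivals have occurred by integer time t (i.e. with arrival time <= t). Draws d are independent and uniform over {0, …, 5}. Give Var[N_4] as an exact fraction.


629159/1679616

Inter-arrival values over d=0..5: [5, 3, 5, 1, 4, 4]
Each d has probability 1/6, so the pmf of τ is: f(1) = 1/6, f(3) = 1/6, f(4) = 1/3, f(5) = 1/3
Let p_n(j) = P(N_n = j), with p_0 = [1]. Condition on τ_1: p_n(0) = P(τ > n), and for j >= 1, p_n(j) = Σ_{k<=n} f(k)·p_{n−k}(j−1)
p_1 = [5/6, 1/6]  (j = 0..1)
p_2 = [5/6, 5/36, 1/36]  (j = 0..2)
p_3 = [2/3, 11/36, 5/216, 1/216]  (j = 0..3)
p_4 = [1/3, 7/12, 17/216, 5/1296, 1/1296]  (j = 0..4)
E[N_4] = Σ j·p_4(j) = 979/1296;  E[N_4²] = Σ j²·p_4(j) = 1225/1296
Var[N_4] = 1225/1296 − (979/1296)² = 629159/1679616


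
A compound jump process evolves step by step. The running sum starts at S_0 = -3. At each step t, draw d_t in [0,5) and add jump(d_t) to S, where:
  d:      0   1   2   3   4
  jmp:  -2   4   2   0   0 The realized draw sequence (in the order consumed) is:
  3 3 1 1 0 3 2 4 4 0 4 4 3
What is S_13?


t=0: S=-3, d=3, jump=0, S_1=-3
t=1: S=-3, d=3, jump=0, S_2=-3
t=2: S=-3, d=1, jump=4, S_3=1
t=3: S=1, d=1, jump=4, S_4=5
t=4: S=5, d=0, jump=-2, S_5=3
t=5: S=3, d=3, jump=0, S_6=3
t=6: S=3, d=2, jump=2, S_7=5
t=7: S=5, d=4, jump=0, S_8=5
t=8: S=5, d=4, jump=0, S_9=5
t=9: S=5, d=0, jump=-2, S_10=3
t=10: S=3, d=4, jump=0, S_11=3
t=11: S=3, d=4, jump=0, S_12=3
t=12: S=3, d=3, jump=0, S_13=3

3


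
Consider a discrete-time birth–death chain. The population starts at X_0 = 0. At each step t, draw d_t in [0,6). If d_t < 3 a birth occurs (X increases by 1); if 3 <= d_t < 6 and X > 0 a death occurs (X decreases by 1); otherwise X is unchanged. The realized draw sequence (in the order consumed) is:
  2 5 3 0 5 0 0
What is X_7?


2

t=0: X=0, d=2 → birth, X_1=1
t=1: X=1, d=5 → death, X_2=0
t=2: X=0, d=3 → hold, X_3=0
t=3: X=0, d=0 → birth, X_4=1
t=4: X=1, d=5 → death, X_5=0
t=5: X=0, d=0 → birth, X_6=1
t=6: X=1, d=0 → birth, X_7=2


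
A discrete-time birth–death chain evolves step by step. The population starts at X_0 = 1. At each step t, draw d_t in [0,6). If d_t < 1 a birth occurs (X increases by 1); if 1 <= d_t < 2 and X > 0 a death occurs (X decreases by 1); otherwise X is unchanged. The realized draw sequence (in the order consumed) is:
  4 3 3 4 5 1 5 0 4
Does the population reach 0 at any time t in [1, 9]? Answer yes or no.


yes

t=0: X=1, d=4 → hold, X_1=1
t=1: X=1, d=3 → hold, X_2=1
t=2: X=1, d=3 → hold, X_3=1
t=3: X=1, d=4 → hold, X_4=1
t=4: X=1, d=5 → hold, X_5=1
t=5: X=1, d=1 → death, X_6=0
t=6: X=0, d=5 → hold, X_7=0
t=7: X=0, d=0 → birth, X_8=1
t=8: X=1, d=4 → hold, X_9=1


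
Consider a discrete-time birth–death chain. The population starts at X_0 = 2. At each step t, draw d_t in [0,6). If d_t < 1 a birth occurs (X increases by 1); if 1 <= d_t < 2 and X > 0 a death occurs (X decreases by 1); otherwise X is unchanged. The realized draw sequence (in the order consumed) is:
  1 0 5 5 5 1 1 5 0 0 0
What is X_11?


t=0: X=2, d=1 → death, X_1=1
t=1: X=1, d=0 → birth, X_2=2
t=2: X=2, d=5 → hold, X_3=2
t=3: X=2, d=5 → hold, X_4=2
t=4: X=2, d=5 → hold, X_5=2
t=5: X=2, d=1 → death, X_6=1
t=6: X=1, d=1 → death, X_7=0
t=7: X=0, d=5 → hold, X_8=0
t=8: X=0, d=0 → birth, X_9=1
t=9: X=1, d=0 → birth, X_10=2
t=10: X=2, d=0 → birth, X_11=3

3


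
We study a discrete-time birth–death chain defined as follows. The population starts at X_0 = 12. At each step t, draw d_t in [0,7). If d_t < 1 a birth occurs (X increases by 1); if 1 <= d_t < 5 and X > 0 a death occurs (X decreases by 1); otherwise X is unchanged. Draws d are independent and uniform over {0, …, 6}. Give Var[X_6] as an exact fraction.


156/49

X can drop by at most 1 per step and X_0 = 12 > T = 6, so X_t >= 12 − t >= 6 > 0 for every t <= 6: the floor at 0 (the 'and X > 0' condition) never binds. Hence X_6 = X_0 + Σ_{t<6} Y_t with i.i.d. increments Y_t = y(d_t) ∈ {+1, −1, 0}.
Outcome values over d=0..6: [1, -1, -1, -1, -1, 0, 0]
Σy = -3, Σy² = 5, M = 7
μ = -3/7 = -3/7,  σ² = 5/7 − (-3/7)² = 26/49
Independent increments: Var[X_6] = 6·σ² = 6·(26/49) = 156/49


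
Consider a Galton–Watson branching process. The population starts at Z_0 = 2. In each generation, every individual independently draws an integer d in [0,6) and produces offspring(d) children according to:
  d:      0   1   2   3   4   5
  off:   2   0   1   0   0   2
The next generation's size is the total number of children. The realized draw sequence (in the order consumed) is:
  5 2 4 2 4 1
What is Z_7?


gen 0: Z_0=2, draws=[5, 2], offspring=[2, 1], Z_1=3
gen 1: Z_1=3, draws=[4, 2, 4], offspring=[0, 1, 0], Z_2=1
gen 2: Z_2=1, draws=[1], offspring=[0], Z_3=0
gen 3: Z_3=0, draws=[], offspring=[], Z_4=0
gen 4: Z_4=0, draws=[], offspring=[], Z_5=0
gen 5: Z_5=0, draws=[], offspring=[], Z_6=0
gen 6: Z_6=0, draws=[], offspring=[], Z_7=0

0


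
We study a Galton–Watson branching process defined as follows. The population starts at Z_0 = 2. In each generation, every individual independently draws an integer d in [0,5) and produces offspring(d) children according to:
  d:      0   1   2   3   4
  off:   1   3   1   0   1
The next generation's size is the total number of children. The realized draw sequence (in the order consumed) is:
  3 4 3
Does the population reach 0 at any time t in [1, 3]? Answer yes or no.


gen 0: Z_0=2, draws=[3, 4], offspring=[0, 1], Z_1=1
gen 1: Z_1=1, draws=[3], offspring=[0], Z_2=0
gen 2: Z_2=0, draws=[], offspring=[], Z_3=0

yes


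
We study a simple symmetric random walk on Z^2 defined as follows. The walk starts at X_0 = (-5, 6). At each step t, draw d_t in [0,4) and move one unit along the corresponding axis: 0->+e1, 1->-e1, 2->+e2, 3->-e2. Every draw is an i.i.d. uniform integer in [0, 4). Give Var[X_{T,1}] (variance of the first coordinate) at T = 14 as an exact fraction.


Outcome values over d=0..3: [1, -1, 0, 0]
Σy = 0, Σy² = 2, M = 4
μ = 0/4 = 0,  σ² = 2/4 − (0)² = 1/2
Independent increments: Var[X_14] = 14·σ² = 14·(1/2) = 7

7


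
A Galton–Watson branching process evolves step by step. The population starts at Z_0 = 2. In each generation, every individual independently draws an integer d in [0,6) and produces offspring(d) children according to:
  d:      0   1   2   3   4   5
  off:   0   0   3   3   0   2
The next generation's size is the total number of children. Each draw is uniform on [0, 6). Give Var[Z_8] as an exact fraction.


32852377600/43046721

Outcome values over d=0..5: [0, 0, 3, 3, 0, 2]
Σy = 8, Σy² = 22, M = 6
μ = 8/6 = 4/3,  σ² = 22/6 − (4/3)² = 17/9
V_0 = 0, E_0 = 2
V_1 = 17/9·E_0 + (4/3)²·V_0 = 34/9;  E_1 = 8/3
V_2 = 17/9·E_1 + (4/3)²·V_1 = 952/81;  E_2 = 32/9
V_3 = 17/9·E_2 + (4/3)²·V_2 = 20128/729;  E_3 = 128/27
V_4 = 17/9·E_3 + (4/3)²·V_3 = 380800/6561;  E_4 = 512/81
V_5 = 17/9·E_4 + (4/3)²·V_4 = 6797824/59049;  E_5 = 2048/243
V_6 = 17/9·E_5 + (4/3)²·V_5 = 117225472/531441;  E_6 = 8192/729
V_7 = 17/9·E_6 + (4/3)²·V_6 = 1977131008/4782969;  E_7 = 32768/2187
V_8 = 17/9·E_7 + (4/3)²·V_7 = 32852377600/43046721;  E_8 = 131072/6561


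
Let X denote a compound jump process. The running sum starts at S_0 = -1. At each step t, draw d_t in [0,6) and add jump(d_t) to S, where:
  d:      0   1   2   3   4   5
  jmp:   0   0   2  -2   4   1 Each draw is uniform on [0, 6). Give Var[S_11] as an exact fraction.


Outcome values over d=0..5: [0, 0, 2, -2, 4, 1]
Σy = 5, Σy² = 25, M = 6
μ = 5/6 = 5/6,  σ² = 25/6 − (5/6)² = 125/36
Independent increments: Var[S_11] = 11·σ² = 11·(125/36) = 1375/36

1375/36


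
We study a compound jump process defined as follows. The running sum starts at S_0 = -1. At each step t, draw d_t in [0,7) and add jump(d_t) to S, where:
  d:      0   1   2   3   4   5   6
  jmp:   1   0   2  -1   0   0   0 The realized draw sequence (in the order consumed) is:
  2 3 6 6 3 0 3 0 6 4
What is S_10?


0

t=0: S=-1, d=2, jump=2, S_1=1
t=1: S=1, d=3, jump=-1, S_2=0
t=2: S=0, d=6, jump=0, S_3=0
t=3: S=0, d=6, jump=0, S_4=0
t=4: S=0, d=3, jump=-1, S_5=-1
t=5: S=-1, d=0, jump=1, S_6=0
t=6: S=0, d=3, jump=-1, S_7=-1
t=7: S=-1, d=0, jump=1, S_8=0
t=8: S=0, d=6, jump=0, S_9=0
t=9: S=0, d=4, jump=0, S_10=0


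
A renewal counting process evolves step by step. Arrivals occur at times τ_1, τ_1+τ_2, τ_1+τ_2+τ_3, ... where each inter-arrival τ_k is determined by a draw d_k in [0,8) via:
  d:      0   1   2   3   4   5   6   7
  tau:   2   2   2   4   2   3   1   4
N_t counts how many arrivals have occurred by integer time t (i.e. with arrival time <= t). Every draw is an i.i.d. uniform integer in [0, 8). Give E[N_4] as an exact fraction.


Inter-arrival values over d=0..7: [2, 2, 2, 4, 2, 3, 1, 4]
Each d has probability 1/8, so the pmf of τ is: f(1) = 1/8, f(2) = 1/2, f(3) = 1/8, f(4) = 1/4
Renewal equation for m(n) = E[N_n]: condition on τ_1 = k (if k <= n, one arrival plus a fresh copy on the remaining n−k steps): m(n) = F(n) + Σ_{k<=n} f(k)·m(n−k), where F(n) = P(τ <= n) and m(0) = 0
m(1) = F(1) = 1/8
m(2) = F(2) + f(1)·m(1) = 5/8 + 1/8·1/8 = 41/64
m(3) = F(3) + f(1)·m(2) + f(2)·m(1) = 3/4 + 1/8·41/64 + 1/2·1/8 = 457/512
m(4) = F(4) + f(1)·m(3) + f(2)·m(2) + f(3)·m(1) = 1 + 1/8·457/512 + 1/2·41/64 + 1/8·1/8 = 5929/4096
E[N_4] = m(4) = 5929/4096

5929/4096


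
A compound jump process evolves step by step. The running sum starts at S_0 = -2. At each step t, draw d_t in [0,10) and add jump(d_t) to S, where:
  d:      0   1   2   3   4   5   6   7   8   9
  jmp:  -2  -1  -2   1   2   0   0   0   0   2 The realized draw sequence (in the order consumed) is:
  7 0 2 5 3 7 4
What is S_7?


-3

t=0: S=-2, d=7, jump=0, S_1=-2
t=1: S=-2, d=0, jump=-2, S_2=-4
t=2: S=-4, d=2, jump=-2, S_3=-6
t=3: S=-6, d=5, jump=0, S_4=-6
t=4: S=-6, d=3, jump=1, S_5=-5
t=5: S=-5, d=7, jump=0, S_6=-5
t=6: S=-5, d=4, jump=2, S_7=-3


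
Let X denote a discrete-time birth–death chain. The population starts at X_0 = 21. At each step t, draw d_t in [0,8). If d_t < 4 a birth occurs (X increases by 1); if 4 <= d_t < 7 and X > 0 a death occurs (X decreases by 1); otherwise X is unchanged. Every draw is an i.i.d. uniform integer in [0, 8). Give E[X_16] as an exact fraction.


23

X can drop by at most 1 per step and X_0 = 21 > T = 16, so X_t >= 21 − t >= 5 > 0 for every t <= 16: the floor at 0 (the 'and X > 0' condition) never binds. Hence X_16 = X_0 + Σ_{t<16} Y_t with i.i.d. increments Y_t = y(d_t) ∈ {+1, −1, 0}.
Outcome values over d=0..7: [1, 1, 1, 1, -1, -1, -1, 0]
Σy = 1, Σy² = 7, M = 8
μ = 1/8 = 1/8,  σ² = 7/8 − (1/8)² = 55/64
E[X_16] = 21 + 16·(1/8) = 23


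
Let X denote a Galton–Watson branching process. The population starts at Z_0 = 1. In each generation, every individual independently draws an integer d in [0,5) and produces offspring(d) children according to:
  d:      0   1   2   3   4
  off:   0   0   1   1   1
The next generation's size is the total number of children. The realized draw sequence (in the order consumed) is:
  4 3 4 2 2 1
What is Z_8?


0

gen 0: Z_0=1, draws=[4], offspring=[1], Z_1=1
gen 1: Z_1=1, draws=[3], offspring=[1], Z_2=1
gen 2: Z_2=1, draws=[4], offspring=[1], Z_3=1
gen 3: Z_3=1, draws=[2], offspring=[1], Z_4=1
gen 4: Z_4=1, draws=[2], offspring=[1], Z_5=1
gen 5: Z_5=1, draws=[1], offspring=[0], Z_6=0
gen 6: Z_6=0, draws=[], offspring=[], Z_7=0
gen 7: Z_7=0, draws=[], offspring=[], Z_8=0


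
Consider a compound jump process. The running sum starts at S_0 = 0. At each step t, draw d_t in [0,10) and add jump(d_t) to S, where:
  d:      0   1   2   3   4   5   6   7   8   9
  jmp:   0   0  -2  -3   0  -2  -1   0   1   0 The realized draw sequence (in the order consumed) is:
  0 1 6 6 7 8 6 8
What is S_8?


t=0: S=0, d=0, jump=0, S_1=0
t=1: S=0, d=1, jump=0, S_2=0
t=2: S=0, d=6, jump=-1, S_3=-1
t=3: S=-1, d=6, jump=-1, S_4=-2
t=4: S=-2, d=7, jump=0, S_5=-2
t=5: S=-2, d=8, jump=1, S_6=-1
t=6: S=-1, d=6, jump=-1, S_7=-2
t=7: S=-2, d=8, jump=1, S_8=-1

-1


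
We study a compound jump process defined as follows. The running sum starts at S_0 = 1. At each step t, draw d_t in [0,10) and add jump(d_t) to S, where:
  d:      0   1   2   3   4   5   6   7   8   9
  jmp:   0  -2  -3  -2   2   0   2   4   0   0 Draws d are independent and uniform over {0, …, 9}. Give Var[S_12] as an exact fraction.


Outcome values over d=0..9: [0, -2, -3, -2, 2, 0, 2, 4, 0, 0]
Σy = 1, Σy² = 41, M = 10
μ = 1/10 = 1/10,  σ² = 41/10 − (1/10)² = 409/100
Independent increments: Var[S_12] = 12·σ² = 12·(409/100) = 1227/25

1227/25


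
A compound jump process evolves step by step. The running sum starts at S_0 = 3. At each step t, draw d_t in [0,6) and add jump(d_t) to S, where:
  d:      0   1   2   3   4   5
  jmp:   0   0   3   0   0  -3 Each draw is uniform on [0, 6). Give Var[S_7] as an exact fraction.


21

Outcome values over d=0..5: [0, 0, 3, 0, 0, -3]
Σy = 0, Σy² = 18, M = 6
μ = 0/6 = 0,  σ² = 18/6 − (0)² = 3
Independent increments: Var[S_7] = 7·σ² = 7·(3) = 21


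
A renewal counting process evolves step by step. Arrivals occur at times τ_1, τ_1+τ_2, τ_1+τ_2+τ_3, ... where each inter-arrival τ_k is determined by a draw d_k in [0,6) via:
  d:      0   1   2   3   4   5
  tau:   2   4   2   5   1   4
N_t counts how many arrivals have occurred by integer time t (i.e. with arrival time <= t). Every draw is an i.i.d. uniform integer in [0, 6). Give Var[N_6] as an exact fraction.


1228973087/2176782336

Inter-arrival values over d=0..5: [2, 4, 2, 5, 1, 4]
Each d has probability 1/6, so the pmf of τ is: f(1) = 1/6, f(2) = 1/3, f(4) = 1/3, f(5) = 1/6
Let p_n(j) = P(N_n = j), with p_0 = [1]. Condition on τ_1: p_n(0) = P(τ > n), and for j >= 1, p_n(j) = Σ_{k<=n} f(k)·p_{n−k}(j−1)
p_1 = [5/6, 1/6]  (j = 0..1)
p_2 = [1/2, 17/36, 1/36]  (j = 0..2)
p_3 = [1/2, 13/36, 29/216, 1/216]  (j = 0..3)
p_4 = [1/6, 7/12, 47/216, 41/1296, 1/1296]  (j = 0..4)
p_5 = [0, 23/36, 59/216, 35/432, 53/7776, 1/7776]  (j = 0..5)
p_6 = [0, 13/36, 35/72, 55/432, 187/7776, 65/46656, 1/46656]  (j = 0..6)
E[N_6] = Σ j·p_6(j) = 84847/46656;  E[N_6²] = Σ j²·p_6(j) = 180641/46656
Var[N_6] = 180641/46656 − (84847/46656)² = 1228973087/2176782336


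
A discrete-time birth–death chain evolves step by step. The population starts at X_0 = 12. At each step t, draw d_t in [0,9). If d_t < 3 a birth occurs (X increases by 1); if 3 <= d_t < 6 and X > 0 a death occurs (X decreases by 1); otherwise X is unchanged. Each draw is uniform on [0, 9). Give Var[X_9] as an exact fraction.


X can drop by at most 1 per step and X_0 = 12 > T = 9, so X_t >= 12 − t >= 3 > 0 for every t <= 9: the floor at 0 (the 'and X > 0' condition) never binds. Hence X_9 = X_0 + Σ_{t<9} Y_t with i.i.d. increments Y_t = y(d_t) ∈ {+1, −1, 0}.
Outcome values over d=0..8: [1, 1, 1, -1, -1, -1, 0, 0, 0]
Σy = 0, Σy² = 6, M = 9
μ = 0/9 = 0,  σ² = 6/9 − (0)² = 2/3
Independent increments: Var[X_9] = 9·σ² = 9·(2/3) = 6

6


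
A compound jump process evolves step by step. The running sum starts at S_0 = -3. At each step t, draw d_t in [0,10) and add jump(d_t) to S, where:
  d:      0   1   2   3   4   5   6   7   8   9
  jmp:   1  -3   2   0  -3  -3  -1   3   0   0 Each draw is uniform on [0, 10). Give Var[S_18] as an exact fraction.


1818/25

Outcome values over d=0..9: [1, -3, 2, 0, -3, -3, -1, 3, 0, 0]
Σy = -4, Σy² = 42, M = 10
μ = -4/10 = -2/5,  σ² = 42/10 − (-2/5)² = 101/25
Independent increments: Var[S_18] = 18·σ² = 18·(101/25) = 1818/25


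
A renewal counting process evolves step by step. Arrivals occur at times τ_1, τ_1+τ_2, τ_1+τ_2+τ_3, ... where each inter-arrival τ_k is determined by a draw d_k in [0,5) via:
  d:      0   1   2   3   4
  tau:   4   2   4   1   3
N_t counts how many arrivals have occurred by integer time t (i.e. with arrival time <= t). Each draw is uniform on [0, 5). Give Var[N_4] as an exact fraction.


105134/390625

Inter-arrival values over d=0..4: [4, 2, 4, 1, 3]
Each d has probability 1/5, so the pmf of τ is: f(1) = 1/5, f(2) = 1/5, f(3) = 1/5, f(4) = 2/5
Let p_n(j) = P(N_n = j), with p_0 = [1]. Condition on τ_1: p_n(0) = P(τ > n), and for j >= 1, p_n(j) = Σ_{k<=n} f(k)·p_{n−k}(j−1)
p_1 = [4/5, 1/5]  (j = 0..1)
p_2 = [3/5, 9/25, 1/25]  (j = 0..2)
p_3 = [2/5, 12/25, 14/125, 1/125]  (j = 0..3)
p_4 = [0, 19/25, 26/125, 19/625, 1/625]  (j = 0..4)
E[N_4] = Σ j·p_4(j) = 796/625;  E[N_4²] = Σ j²·p_4(j) = 1182/625
Var[N_4] = 1182/625 − (796/625)² = 105134/390625


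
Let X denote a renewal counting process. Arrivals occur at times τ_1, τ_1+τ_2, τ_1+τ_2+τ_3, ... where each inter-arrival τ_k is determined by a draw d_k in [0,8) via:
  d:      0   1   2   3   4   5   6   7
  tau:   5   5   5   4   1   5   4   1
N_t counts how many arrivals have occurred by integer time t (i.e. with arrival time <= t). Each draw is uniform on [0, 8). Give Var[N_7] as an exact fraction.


Inter-arrival values over d=0..7: [5, 5, 5, 4, 1, 5, 4, 1]
Each d has probability 1/8, so the pmf of τ is: f(1) = 1/4, f(4) = 1/4, f(5) = 1/2
Let p_n(j) = P(N_n = j), with p_0 = [1]. Condition on τ_1: p_n(0) = P(τ > n), and for j >= 1, p_n(j) = Σ_{k<=n} f(k)·p_{n−k}(j−1)
p_1 = [3/4, 1/4]  (j = 0..1)
p_2 = [3/4, 3/16, 1/16]  (j = 0..2)
p_3 = [3/4, 3/16, 3/64, 1/64]  (j = 0..3)
p_4 = [1/2, 7/16, 3/64, 3/256, 1/256]  (j = 0..4)
p_5 = [0, 13/16, 11/64, 3/256, 3/1024, 1/1024]  (j = 0..5)
p_6 = [0, 9/16, 3/8, 15/256, 3/1024, 3/4096, 1/4096]  (j = 0..6)
p_7 = [0, 9/16, 9/32, 35/256, 19/1024, 3/4096, 3/16384, 1/16384]  (j = 0..7)
E[N_7] = Σ j·p_7(j) = 26453/16384;  E[N_7²] = Σ j²·p_7(j) = 53129/16384
Var[N_7] = 53129/16384 − (26453/16384)² = 170704327/268435456

170704327/268435456


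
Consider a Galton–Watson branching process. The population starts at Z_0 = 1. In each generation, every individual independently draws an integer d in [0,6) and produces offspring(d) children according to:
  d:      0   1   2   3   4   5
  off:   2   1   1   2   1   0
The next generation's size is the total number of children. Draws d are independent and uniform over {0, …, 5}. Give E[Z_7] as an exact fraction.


Outcome values over d=0..5: [2, 1, 1, 2, 1, 0]
Σy = 7, Σy² = 11, M = 6
μ = 7/6 = 7/6,  σ² = 11/6 − (7/6)² = 17/36
E[Z_0] = 1
E[Z_1] = 7/6·E[Z_0] = 7/6
E[Z_2] = 7/6·E[Z_1] = 49/36
E[Z_3] = 7/6·E[Z_2] = 343/216
E[Z_4] = 7/6·E[Z_3] = 2401/1296
E[Z_5] = 7/6·E[Z_4] = 16807/7776
E[Z_6] = 7/6·E[Z_5] = 117649/46656
E[Z_7] = 7/6·E[Z_6] = 823543/279936

823543/279936


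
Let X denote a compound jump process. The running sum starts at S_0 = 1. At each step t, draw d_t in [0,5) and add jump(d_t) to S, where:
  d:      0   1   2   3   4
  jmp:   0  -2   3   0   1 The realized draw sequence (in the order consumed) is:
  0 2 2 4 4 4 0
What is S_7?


10

t=0: S=1, d=0, jump=0, S_1=1
t=1: S=1, d=2, jump=3, S_2=4
t=2: S=4, d=2, jump=3, S_3=7
t=3: S=7, d=4, jump=1, S_4=8
t=4: S=8, d=4, jump=1, S_5=9
t=5: S=9, d=4, jump=1, S_6=10
t=6: S=10, d=0, jump=0, S_7=10


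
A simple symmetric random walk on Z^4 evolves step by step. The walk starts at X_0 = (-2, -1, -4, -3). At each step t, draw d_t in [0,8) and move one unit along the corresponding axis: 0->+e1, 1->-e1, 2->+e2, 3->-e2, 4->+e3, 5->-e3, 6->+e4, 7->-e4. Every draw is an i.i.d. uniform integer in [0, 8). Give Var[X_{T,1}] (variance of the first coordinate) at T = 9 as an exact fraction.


Outcome values over d=0..7: [1, -1, 0, 0, 0, 0, 0, 0]
Σy = 0, Σy² = 2, M = 8
μ = 0/8 = 0,  σ² = 2/8 − (0)² = 1/4
Independent increments: Var[X_9] = 9·σ² = 9·(1/4) = 9/4

9/4


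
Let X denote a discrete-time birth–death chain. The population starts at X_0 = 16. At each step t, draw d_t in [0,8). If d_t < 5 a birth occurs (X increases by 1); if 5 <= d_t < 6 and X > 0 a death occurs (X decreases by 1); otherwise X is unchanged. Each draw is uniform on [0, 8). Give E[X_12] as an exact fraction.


X can drop by at most 1 per step and X_0 = 16 > T = 12, so X_t >= 16 − t >= 4 > 0 for every t <= 12: the floor at 0 (the 'and X > 0' condition) never binds. Hence X_12 = X_0 + Σ_{t<12} Y_t with i.i.d. increments Y_t = y(d_t) ∈ {+1, −1, 0}.
Outcome values over d=0..7: [1, 1, 1, 1, 1, -1, 0, 0]
Σy = 4, Σy² = 6, M = 8
μ = 4/8 = 1/2,  σ² = 6/8 − (1/2)² = 1/2
E[X_12] = 16 + 12·(1/2) = 22

22


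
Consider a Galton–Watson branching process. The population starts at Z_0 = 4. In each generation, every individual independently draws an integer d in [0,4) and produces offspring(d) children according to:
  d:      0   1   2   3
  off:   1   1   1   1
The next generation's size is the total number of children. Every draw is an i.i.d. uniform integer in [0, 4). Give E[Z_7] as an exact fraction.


Outcome values over d=0..3: [1, 1, 1, 1]
Σy = 4, Σy² = 4, M = 4
μ = 4/4 = 1,  σ² = 4/4 − (1)² = 0
E[Z_0] = 4
E[Z_1] = 1·E[Z_0] = 4
E[Z_2] = 1·E[Z_1] = 4
E[Z_3] = 1·E[Z_2] = 4
E[Z_4] = 1·E[Z_3] = 4
E[Z_5] = 1·E[Z_4] = 4
E[Z_6] = 1·E[Z_5] = 4
E[Z_7] = 1·E[Z_6] = 4

4


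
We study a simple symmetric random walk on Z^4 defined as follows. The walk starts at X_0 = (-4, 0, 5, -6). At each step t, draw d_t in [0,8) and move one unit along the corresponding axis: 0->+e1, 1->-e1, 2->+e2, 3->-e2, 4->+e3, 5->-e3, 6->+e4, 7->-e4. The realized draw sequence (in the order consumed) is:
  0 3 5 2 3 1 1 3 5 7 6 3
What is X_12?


t=0: X=(-4, 0, 5, -6), d=0 → +e1, X_1=(-3, 0, 5, -6)
t=1: X=(-3, 0, 5, -6), d=3 → -e2, X_2=(-3, -1, 5, -6)
t=2: X=(-3, -1, 5, -6), d=5 → -e3, X_3=(-3, -1, 4, -6)
t=3: X=(-3, -1, 4, -6), d=2 → +e2, X_4=(-3, 0, 4, -6)
t=4: X=(-3, 0, 4, -6), d=3 → -e2, X_5=(-3, -1, 4, -6)
t=5: X=(-3, -1, 4, -6), d=1 → -e1, X_6=(-4, -1, 4, -6)
t=6: X=(-4, -1, 4, -6), d=1 → -e1, X_7=(-5, -1, 4, -6)
t=7: X=(-5, -1, 4, -6), d=3 → -e2, X_8=(-5, -2, 4, -6)
t=8: X=(-5, -2, 4, -6), d=5 → -e3, X_9=(-5, -2, 3, -6)
t=9: X=(-5, -2, 3, -6), d=7 → -e4, X_10=(-5, -2, 3, -7)
t=10: X=(-5, -2, 3, -7), d=6 → +e4, X_11=(-5, -2, 3, -6)
t=11: X=(-5, -2, 3, -6), d=3 → -e2, X_12=(-5, -3, 3, -6)

(-5, -3, 3, -6)


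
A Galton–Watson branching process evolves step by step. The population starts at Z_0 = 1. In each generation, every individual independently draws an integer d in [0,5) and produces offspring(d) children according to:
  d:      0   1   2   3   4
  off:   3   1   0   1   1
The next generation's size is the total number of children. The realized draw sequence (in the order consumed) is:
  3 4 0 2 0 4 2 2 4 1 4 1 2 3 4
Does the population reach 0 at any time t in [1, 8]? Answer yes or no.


no

gen 0: Z_0=1, draws=[3], offspring=[1], Z_1=1
gen 1: Z_1=1, draws=[4], offspring=[1], Z_2=1
gen 2: Z_2=1, draws=[0], offspring=[3], Z_3=3
gen 3: Z_3=3, draws=[2, 0, 4], offspring=[0, 3, 1], Z_4=4
gen 4: Z_4=4, draws=[2, 2, 4, 1], offspring=[0, 0, 1, 1], Z_5=2
gen 5: Z_5=2, draws=[4, 1], offspring=[1, 1], Z_6=2
gen 6: Z_6=2, draws=[2, 3], offspring=[0, 1], Z_7=1
gen 7: Z_7=1, draws=[4], offspring=[1], Z_8=1


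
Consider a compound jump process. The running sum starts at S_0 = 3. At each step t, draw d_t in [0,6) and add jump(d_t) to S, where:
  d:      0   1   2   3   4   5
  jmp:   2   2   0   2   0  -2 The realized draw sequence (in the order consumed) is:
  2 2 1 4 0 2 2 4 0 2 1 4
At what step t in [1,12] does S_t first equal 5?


3

t=0: S=3, d=2, jump=0, S_1=3
t=1: S=3, d=2, jump=0, S_2=3
t=2: S=3, d=1, jump=2, S_3=5
t=3: S=5, d=4, jump=0, S_4=5
t=4: S=5, d=0, jump=2, S_5=7
t=5: S=7, d=2, jump=0, S_6=7
t=6: S=7, d=2, jump=0, S_7=7
t=7: S=7, d=4, jump=0, S_8=7
t=8: S=7, d=0, jump=2, S_9=9
t=9: S=9, d=2, jump=0, S_10=9
t=10: S=9, d=1, jump=2, S_11=11
t=11: S=11, d=4, jump=0, S_12=11


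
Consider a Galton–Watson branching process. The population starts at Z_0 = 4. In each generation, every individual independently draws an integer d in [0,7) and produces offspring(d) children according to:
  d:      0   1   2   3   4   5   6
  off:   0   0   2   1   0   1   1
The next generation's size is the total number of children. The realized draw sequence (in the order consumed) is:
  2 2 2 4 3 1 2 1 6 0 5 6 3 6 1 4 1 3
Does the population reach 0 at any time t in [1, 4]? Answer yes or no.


gen 0: Z_0=4, draws=[2, 2, 2, 4], offspring=[2, 2, 2, 0], Z_1=6
gen 1: Z_1=6, draws=[3, 1, 2, 1, 6, 0], offspring=[1, 0, 2, 0, 1, 0], Z_2=4
gen 2: Z_2=4, draws=[5, 6, 3, 6], offspring=[1, 1, 1, 1], Z_3=4
gen 3: Z_3=4, draws=[1, 4, 1, 3], offspring=[0, 0, 0, 1], Z_4=1

no


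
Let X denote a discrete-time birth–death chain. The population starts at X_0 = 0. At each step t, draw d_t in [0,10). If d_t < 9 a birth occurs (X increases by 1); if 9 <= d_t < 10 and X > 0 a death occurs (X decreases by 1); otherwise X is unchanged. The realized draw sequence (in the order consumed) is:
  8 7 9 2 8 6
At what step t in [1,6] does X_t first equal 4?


6

t=0: X=0, d=8 → birth, X_1=1
t=1: X=1, d=7 → birth, X_2=2
t=2: X=2, d=9 → death, X_3=1
t=3: X=1, d=2 → birth, X_4=2
t=4: X=2, d=8 → birth, X_5=3
t=5: X=3, d=6 → birth, X_6=4


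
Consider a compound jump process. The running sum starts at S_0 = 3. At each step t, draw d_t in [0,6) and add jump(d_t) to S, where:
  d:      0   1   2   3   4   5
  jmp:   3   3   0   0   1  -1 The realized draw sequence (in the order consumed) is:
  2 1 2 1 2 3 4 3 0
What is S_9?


t=0: S=3, d=2, jump=0, S_1=3
t=1: S=3, d=1, jump=3, S_2=6
t=2: S=6, d=2, jump=0, S_3=6
t=3: S=6, d=1, jump=3, S_4=9
t=4: S=9, d=2, jump=0, S_5=9
t=5: S=9, d=3, jump=0, S_6=9
t=6: S=9, d=4, jump=1, S_7=10
t=7: S=10, d=3, jump=0, S_8=10
t=8: S=10, d=0, jump=3, S_9=13

13


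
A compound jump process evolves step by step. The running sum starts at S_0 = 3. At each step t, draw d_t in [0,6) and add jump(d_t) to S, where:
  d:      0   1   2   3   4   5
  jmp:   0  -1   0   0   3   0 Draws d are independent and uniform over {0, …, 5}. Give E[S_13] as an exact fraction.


22/3

Outcome values over d=0..5: [0, -1, 0, 0, 3, 0]
Σy = 2, Σy² = 10, M = 6
μ = 2/6 = 1/3,  σ² = 10/6 − (1/3)² = 14/9
E[S_13] = 3 + 13·(1/3) = 22/3


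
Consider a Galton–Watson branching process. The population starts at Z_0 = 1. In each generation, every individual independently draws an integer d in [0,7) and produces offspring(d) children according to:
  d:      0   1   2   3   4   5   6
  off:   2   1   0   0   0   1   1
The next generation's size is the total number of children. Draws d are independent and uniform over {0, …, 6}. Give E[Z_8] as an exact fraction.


390625/5764801

Outcome values over d=0..6: [2, 1, 0, 0, 0, 1, 1]
Σy = 5, Σy² = 7, M = 7
μ = 5/7 = 5/7,  σ² = 7/7 − (5/7)² = 24/49
E[Z_0] = 1
E[Z_1] = 5/7·E[Z_0] = 5/7
E[Z_2] = 5/7·E[Z_1] = 25/49
E[Z_3] = 5/7·E[Z_2] = 125/343
E[Z_4] = 5/7·E[Z_3] = 625/2401
E[Z_5] = 5/7·E[Z_4] = 3125/16807
E[Z_6] = 5/7·E[Z_5] = 15625/117649
E[Z_7] = 5/7·E[Z_6] = 78125/823543
E[Z_8] = 5/7·E[Z_7] = 390625/5764801


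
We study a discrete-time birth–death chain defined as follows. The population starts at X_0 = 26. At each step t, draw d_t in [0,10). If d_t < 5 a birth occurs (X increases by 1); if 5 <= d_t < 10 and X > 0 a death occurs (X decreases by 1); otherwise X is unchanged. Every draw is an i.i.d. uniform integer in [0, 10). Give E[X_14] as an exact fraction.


26

X can drop by at most 1 per step and X_0 = 26 > T = 14, so X_t >= 26 − t >= 12 > 0 for every t <= 14: the floor at 0 (the 'and X > 0' condition) never binds. Hence X_14 = X_0 + Σ_{t<14} Y_t with i.i.d. increments Y_t = y(d_t) ∈ {+1, −1, 0}.
Outcome values over d=0..9: [1, 1, 1, 1, 1, -1, -1, -1, -1, -1]
Σy = 0, Σy² = 10, M = 10
μ = 0/10 = 0,  σ² = 10/10 − (0)² = 1
E[X_14] = 26 + 14·(0) = 26


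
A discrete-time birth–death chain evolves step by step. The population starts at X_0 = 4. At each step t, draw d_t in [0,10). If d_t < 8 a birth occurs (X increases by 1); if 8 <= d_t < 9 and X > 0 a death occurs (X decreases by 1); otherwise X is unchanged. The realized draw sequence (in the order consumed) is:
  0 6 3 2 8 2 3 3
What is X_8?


t=0: X=4, d=0 → birth, X_1=5
t=1: X=5, d=6 → birth, X_2=6
t=2: X=6, d=3 → birth, X_3=7
t=3: X=7, d=2 → birth, X_4=8
t=4: X=8, d=8 → death, X_5=7
t=5: X=7, d=2 → birth, X_6=8
t=6: X=8, d=3 → birth, X_7=9
t=7: X=9, d=3 → birth, X_8=10

10


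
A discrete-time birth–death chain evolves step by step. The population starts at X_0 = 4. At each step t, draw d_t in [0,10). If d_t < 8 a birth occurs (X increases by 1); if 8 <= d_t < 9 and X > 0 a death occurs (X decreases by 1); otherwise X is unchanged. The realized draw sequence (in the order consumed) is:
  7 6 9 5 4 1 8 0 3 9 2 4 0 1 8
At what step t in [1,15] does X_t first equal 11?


t=0: X=4, d=7 → birth, X_1=5
t=1: X=5, d=6 → birth, X_2=6
t=2: X=6, d=9 → hold, X_3=6
t=3: X=6, d=5 → birth, X_4=7
t=4: X=7, d=4 → birth, X_5=8
t=5: X=8, d=1 → birth, X_6=9
t=6: X=9, d=8 → death, X_7=8
t=7: X=8, d=0 → birth, X_8=9
t=8: X=9, d=3 → birth, X_9=10
t=9: X=10, d=9 → hold, X_10=10
t=10: X=10, d=2 → birth, X_11=11
t=11: X=11, d=4 → birth, X_12=12
t=12: X=12, d=0 → birth, X_13=13
t=13: X=13, d=1 → birth, X_14=14
t=14: X=14, d=8 → death, X_15=13

11


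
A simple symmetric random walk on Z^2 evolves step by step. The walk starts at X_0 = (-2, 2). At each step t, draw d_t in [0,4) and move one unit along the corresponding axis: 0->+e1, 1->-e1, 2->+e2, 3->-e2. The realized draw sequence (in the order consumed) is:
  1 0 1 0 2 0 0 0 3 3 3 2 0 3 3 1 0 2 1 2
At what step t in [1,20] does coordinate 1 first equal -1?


t=0: X=(-2, 2), d=1 → -e1, X_1=(-3, 2)
t=1: X=(-3, 2), d=0 → +e1, X_2=(-2, 2)
t=2: X=(-2, 2), d=1 → -e1, X_3=(-3, 2)
t=3: X=(-3, 2), d=0 → +e1, X_4=(-2, 2)
t=4: X=(-2, 2), d=2 → +e2, X_5=(-2, 3)
t=5: X=(-2, 3), d=0 → +e1, X_6=(-1, 3)
t=6: X=(-1, 3), d=0 → +e1, X_7=(0, 3)
t=7: X=(0, 3), d=0 → +e1, X_8=(1, 3)
t=8: X=(1, 3), d=3 → -e2, X_9=(1, 2)
t=9: X=(1, 2), d=3 → -e2, X_10=(1, 1)
t=10: X=(1, 1), d=3 → -e2, X_11=(1, 0)
t=11: X=(1, 0), d=2 → +e2, X_12=(1, 1)
t=12: X=(1, 1), d=0 → +e1, X_13=(2, 1)
t=13: X=(2, 1), d=3 → -e2, X_14=(2, 0)
t=14: X=(2, 0), d=3 → -e2, X_15=(2, -1)
t=15: X=(2, -1), d=1 → -e1, X_16=(1, -1)
t=16: X=(1, -1), d=0 → +e1, X_17=(2, -1)
t=17: X=(2, -1), d=2 → +e2, X_18=(2, 0)
t=18: X=(2, 0), d=1 → -e1, X_19=(1, 0)
t=19: X=(1, 0), d=2 → +e2, X_20=(1, 1)

6


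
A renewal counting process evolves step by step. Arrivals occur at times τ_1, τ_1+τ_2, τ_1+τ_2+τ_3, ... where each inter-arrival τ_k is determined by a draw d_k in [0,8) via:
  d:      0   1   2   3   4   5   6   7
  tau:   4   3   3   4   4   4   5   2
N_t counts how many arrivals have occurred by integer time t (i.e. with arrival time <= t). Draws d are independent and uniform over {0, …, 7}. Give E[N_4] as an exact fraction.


57/64

Inter-arrival values over d=0..7: [4, 3, 3, 4, 4, 4, 5, 2]
Each d has probability 1/8, so the pmf of τ is: f(2) = 1/8, f(3) = 1/4, f(4) = 1/2, f(5) = 1/8
Renewal equation for m(n) = E[N_n]: condition on τ_1 = k (if k <= n, one arrival plus a fresh copy on the remaining n−k steps): m(n) = F(n) + Σ_{k<=n} f(k)·m(n−k), where F(n) = P(τ <= n) and m(0) = 0
m(1) = F(1) = 0
m(2) = F(2) = 1/8
m(3) = F(3) = 3/8
m(4) = F(4) + f(2)·m(2) = 7/8 + 1/8·1/8 = 57/64
E[N_4] = m(4) = 57/64


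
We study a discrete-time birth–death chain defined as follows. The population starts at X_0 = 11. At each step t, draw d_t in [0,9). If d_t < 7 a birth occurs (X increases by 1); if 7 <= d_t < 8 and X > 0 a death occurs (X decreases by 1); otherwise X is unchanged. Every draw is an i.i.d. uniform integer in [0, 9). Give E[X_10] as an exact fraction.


53/3

X can drop by at most 1 per step and X_0 = 11 > T = 10, so X_t >= 11 − t >= 1 > 0 for every t <= 10: the floor at 0 (the 'and X > 0' condition) never binds. Hence X_10 = X_0 + Σ_{t<10} Y_t with i.i.d. increments Y_t = y(d_t) ∈ {+1, −1, 0}.
Outcome values over d=0..8: [1, 1, 1, 1, 1, 1, 1, -1, 0]
Σy = 6, Σy² = 8, M = 9
μ = 6/9 = 2/3,  σ² = 8/9 − (2/3)² = 4/9
E[X_10] = 11 + 10·(2/3) = 53/3


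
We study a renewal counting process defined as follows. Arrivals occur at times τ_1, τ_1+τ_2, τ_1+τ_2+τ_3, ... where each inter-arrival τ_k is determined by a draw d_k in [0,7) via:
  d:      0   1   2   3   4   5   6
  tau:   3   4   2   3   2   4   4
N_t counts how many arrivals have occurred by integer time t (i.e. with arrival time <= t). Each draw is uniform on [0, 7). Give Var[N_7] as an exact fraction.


31624/117649

Inter-arrival values over d=0..6: [3, 4, 2, 3, 2, 4, 4]
Each d has probability 1/7, so the pmf of τ is: f(2) = 2/7, f(3) = 2/7, f(4) = 3/7
Let p_n(j) = P(N_n = j), with p_0 = [1]. Condition on τ_1: p_n(0) = P(τ > n), and for j >= 1, p_n(j) = Σ_{k<=n} f(k)·p_{n−k}(j−1)
p_1 = [1]  (j = 0)
p_2 = [5/7, 2/7]  (j = 0..1)
p_3 = [3/7, 4/7]  (j = 0..1)
p_4 = [0, 45/49, 4/49]  (j = 0..2)
p_5 = [0, 37/49, 12/49]  (j = 0..2)
p_6 = [0, 3/7, 188/343, 8/343]  (j = 0..3)
p_7 = [0, 9/49, 248/343, 32/343]  (j = 0..3)
E[N_7] = Σ j·p_7(j) = 655/343;  E[N_7²] = Σ j²·p_7(j) = 1343/343
Var[N_7] = 1343/343 − (655/343)² = 31624/117649


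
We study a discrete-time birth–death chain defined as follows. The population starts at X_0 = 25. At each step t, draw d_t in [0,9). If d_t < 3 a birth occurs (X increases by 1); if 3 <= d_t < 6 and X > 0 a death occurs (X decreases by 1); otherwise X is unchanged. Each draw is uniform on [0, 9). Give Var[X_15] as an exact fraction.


X can drop by at most 1 per step and X_0 = 25 > T = 15, so X_t >= 25 − t >= 10 > 0 for every t <= 15: the floor at 0 (the 'and X > 0' condition) never binds. Hence X_15 = X_0 + Σ_{t<15} Y_t with i.i.d. increments Y_t = y(d_t) ∈ {+1, −1, 0}.
Outcome values over d=0..8: [1, 1, 1, -1, -1, -1, 0, 0, 0]
Σy = 0, Σy² = 6, M = 9
μ = 0/9 = 0,  σ² = 6/9 − (0)² = 2/3
Independent increments: Var[X_15] = 15·σ² = 15·(2/3) = 10

10


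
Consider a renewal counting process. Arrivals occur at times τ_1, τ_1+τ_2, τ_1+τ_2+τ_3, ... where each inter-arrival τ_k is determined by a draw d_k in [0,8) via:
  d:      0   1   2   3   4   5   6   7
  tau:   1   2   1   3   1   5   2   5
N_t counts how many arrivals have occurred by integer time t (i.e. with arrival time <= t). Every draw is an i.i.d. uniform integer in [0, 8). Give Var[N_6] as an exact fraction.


Inter-arrival values over d=0..7: [1, 2, 1, 3, 1, 5, 2, 5]
Each d has probability 1/8, so the pmf of τ is: f(1) = 3/8, f(2) = 1/4, f(3) = 1/8, f(5) = 1/4
Let p_n(j) = P(N_n = j), with p_0 = [1]. Condition on τ_1: p_n(0) = P(τ > n), and for j >= 1, p_n(j) = Σ_{k<=n} f(k)·p_{n−k}(j−1)
p_1 = [5/8, 3/8]  (j = 0..1)
p_2 = [3/8, 31/64, 9/64]  (j = 0..2)
p_3 = [1/4, 27/64, 141/512, 27/512]  (j = 0..3)
p_4 = [1/4, 17/64, 167/512, 567/4096, 81/4096]  (j = 0..4)
p_5 = [0, 29/64, 17/64, 855/4096, 2133/32768, 243/32768]  (j = 0..5)
p_6 = [0, 1/4, 49/128, 883/4096, 3915/32768, 7695/262144, 729/262144]  (j = 0..6)
E[N_6] = Σ j·p_6(j) = 603905/262144;  E[N_6²] = Σ j²·p_6(j) = 1695291/262144
Var[N_6] = 1695291/262144 − (603905/262144)² = 79709114879/68719476736

79709114879/68719476736


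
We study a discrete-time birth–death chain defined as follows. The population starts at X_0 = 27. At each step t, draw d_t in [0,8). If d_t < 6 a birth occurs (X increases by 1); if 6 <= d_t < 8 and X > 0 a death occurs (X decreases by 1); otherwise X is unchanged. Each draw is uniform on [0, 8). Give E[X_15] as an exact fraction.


X can drop by at most 1 per step and X_0 = 27 > T = 15, so X_t >= 27 − t >= 12 > 0 for every t <= 15: the floor at 0 (the 'and X > 0' condition) never binds. Hence X_15 = X_0 + Σ_{t<15} Y_t with i.i.d. increments Y_t = y(d_t) ∈ {+1, −1, 0}.
Outcome values over d=0..7: [1, 1, 1, 1, 1, 1, -1, -1]
Σy = 4, Σy² = 8, M = 8
μ = 4/8 = 1/2,  σ² = 8/8 − (1/2)² = 3/4
E[X_15] = 27 + 15·(1/2) = 69/2

69/2


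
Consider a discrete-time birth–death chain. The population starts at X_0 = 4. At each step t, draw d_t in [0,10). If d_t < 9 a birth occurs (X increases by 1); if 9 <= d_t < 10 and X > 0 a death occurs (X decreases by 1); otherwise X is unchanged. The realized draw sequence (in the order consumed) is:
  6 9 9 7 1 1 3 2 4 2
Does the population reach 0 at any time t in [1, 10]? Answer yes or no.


t=0: X=4, d=6 → birth, X_1=5
t=1: X=5, d=9 → death, X_2=4
t=2: X=4, d=9 → death, X_3=3
t=3: X=3, d=7 → birth, X_4=4
t=4: X=4, d=1 → birth, X_5=5
t=5: X=5, d=1 → birth, X_6=6
t=6: X=6, d=3 → birth, X_7=7
t=7: X=7, d=2 → birth, X_8=8
t=8: X=8, d=4 → birth, X_9=9
t=9: X=9, d=2 → birth, X_10=10

no


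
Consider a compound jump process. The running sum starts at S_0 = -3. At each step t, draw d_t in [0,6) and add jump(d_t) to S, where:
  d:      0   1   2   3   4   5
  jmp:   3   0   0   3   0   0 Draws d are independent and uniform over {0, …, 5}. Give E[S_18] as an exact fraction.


Outcome values over d=0..5: [3, 0, 0, 3, 0, 0]
Σy = 6, Σy² = 18, M = 6
μ = 6/6 = 1,  σ² = 18/6 − (1)² = 2
E[S_18] = -3 + 18·(1) = 15

15


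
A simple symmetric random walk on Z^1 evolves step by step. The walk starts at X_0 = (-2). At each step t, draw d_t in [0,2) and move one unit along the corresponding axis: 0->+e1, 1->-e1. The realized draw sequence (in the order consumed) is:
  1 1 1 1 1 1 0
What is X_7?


(-7)

t=0: X=(-2), d=1 → -e1, X_1=(-3)
t=1: X=(-3), d=1 → -e1, X_2=(-4)
t=2: X=(-4), d=1 → -e1, X_3=(-5)
t=3: X=(-5), d=1 → -e1, X_4=(-6)
t=4: X=(-6), d=1 → -e1, X_5=(-7)
t=5: X=(-7), d=1 → -e1, X_6=(-8)
t=6: X=(-8), d=0 → +e1, X_7=(-7)


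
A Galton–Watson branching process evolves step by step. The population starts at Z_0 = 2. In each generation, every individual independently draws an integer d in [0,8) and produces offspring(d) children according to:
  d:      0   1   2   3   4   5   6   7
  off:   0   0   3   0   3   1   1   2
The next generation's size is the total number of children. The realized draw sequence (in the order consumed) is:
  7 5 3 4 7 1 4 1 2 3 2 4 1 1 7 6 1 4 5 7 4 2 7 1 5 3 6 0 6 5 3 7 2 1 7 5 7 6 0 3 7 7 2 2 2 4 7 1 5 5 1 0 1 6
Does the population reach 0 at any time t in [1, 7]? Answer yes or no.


no

gen 0: Z_0=2, draws=[7, 5], offspring=[2, 1], Z_1=3
gen 1: Z_1=3, draws=[3, 4, 7], offspring=[0, 3, 2], Z_2=5
gen 2: Z_2=5, draws=[1, 4, 1, 2, 3], offspring=[0, 3, 0, 3, 0], Z_3=6
gen 3: Z_3=6, draws=[2, 4, 1, 1, 7, 6], offspring=[3, 3, 0, 0, 2, 1], Z_4=9
gen 4: Z_4=9, draws=[1, 4, 5, 7, 4, 2, 7, 1, 5], offspring=[0, 3, 1, 2, 3, 3, 2, 0, 1], Z_5=15
gen 5: Z_5=15, draws=[3, 6, 0, 6, 5, 3, 7, 2, 1, 7, 5, 7, 6, 0, 3], offspring=[0, 1, 0, 1, 1, 0, 2, 3, 0, 2, 1, 2, 1, 0, 0], Z_6=14
gen 6: Z_6=14, draws=[7, 7, 2, 2, 2, 4, 7, 1, 5, 5, 1, 0, 1, 6], offspring=[2, 2, 3, 3, 3, 3, 2, 0, 1, 1, 0, 0, 0, 1], Z_7=21
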